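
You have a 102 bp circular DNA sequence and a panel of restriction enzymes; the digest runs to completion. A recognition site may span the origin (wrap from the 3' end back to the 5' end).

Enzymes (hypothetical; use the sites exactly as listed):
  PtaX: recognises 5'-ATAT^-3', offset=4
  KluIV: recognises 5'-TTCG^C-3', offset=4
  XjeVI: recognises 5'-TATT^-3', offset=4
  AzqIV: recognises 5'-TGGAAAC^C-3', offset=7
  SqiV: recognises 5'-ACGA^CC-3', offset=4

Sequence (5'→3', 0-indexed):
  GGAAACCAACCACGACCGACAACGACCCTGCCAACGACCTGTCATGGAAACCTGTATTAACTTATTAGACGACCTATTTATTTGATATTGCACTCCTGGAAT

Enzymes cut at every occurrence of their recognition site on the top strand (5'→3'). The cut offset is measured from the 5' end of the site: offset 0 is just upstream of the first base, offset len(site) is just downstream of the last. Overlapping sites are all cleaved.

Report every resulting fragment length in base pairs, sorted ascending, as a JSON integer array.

Per-enzyme occurrences:
  PtaX ATAT/4: at [84] ⇒ [88]
  KluIV (TTCGC, off=4): no sites
  XjeVI TATT/4: at [54, 62, 74, 78, 85] ⇒ [58, 66, 78, 82, 89]
  AzqIV TGGAAACC/7: at [44, 101] ⇒ [6, 51]
  SqiV ACGACC/4: at [11, 21, 33, 68] ⇒ [15, 25, 37, 72]

All cut coordinates (distinct, sorted): [6, 15, 25, 37, 51, 58, 66, 72, 78, 82, 88, 89]

Fragment lengths:
  6→15: 9 bp
  15→25: 10 bp
  25→37: 12 bp
  37→51: 14 bp
  51→58: 7 bp
  58→66: 8 bp
  66→72: 6 bp
  72→78: 6 bp
  78→82: 4 bp
  82→88: 6 bp
  88→89: 1 bp
  89→6 (wrap): 102-89+6 = 19 bp

[1,4,6,6,6,7,8,9,10,12,14,19]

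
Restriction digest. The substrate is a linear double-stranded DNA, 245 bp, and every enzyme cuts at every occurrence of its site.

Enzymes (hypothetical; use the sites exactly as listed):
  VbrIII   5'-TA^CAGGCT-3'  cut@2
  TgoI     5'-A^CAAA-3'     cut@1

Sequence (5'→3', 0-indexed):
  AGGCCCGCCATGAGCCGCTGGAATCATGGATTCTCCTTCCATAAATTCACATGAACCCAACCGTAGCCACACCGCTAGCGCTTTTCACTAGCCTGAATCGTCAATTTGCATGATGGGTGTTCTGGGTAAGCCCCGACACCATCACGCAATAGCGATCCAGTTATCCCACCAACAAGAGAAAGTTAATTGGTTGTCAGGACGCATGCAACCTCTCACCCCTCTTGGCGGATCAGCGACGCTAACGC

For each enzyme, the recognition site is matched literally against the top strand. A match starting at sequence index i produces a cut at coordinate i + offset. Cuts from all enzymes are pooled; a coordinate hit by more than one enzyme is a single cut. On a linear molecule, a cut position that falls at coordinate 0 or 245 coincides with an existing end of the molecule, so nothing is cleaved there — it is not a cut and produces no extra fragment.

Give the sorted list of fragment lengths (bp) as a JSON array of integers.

Scan for sites:
  VbrIII (TACAGGCT, off=2): no sites
  TgoI (ACAAA, off=1): no sites

Pooled cuts: ∅

Fragments:
  no cuts → one linear fragment of 245 bp

[245]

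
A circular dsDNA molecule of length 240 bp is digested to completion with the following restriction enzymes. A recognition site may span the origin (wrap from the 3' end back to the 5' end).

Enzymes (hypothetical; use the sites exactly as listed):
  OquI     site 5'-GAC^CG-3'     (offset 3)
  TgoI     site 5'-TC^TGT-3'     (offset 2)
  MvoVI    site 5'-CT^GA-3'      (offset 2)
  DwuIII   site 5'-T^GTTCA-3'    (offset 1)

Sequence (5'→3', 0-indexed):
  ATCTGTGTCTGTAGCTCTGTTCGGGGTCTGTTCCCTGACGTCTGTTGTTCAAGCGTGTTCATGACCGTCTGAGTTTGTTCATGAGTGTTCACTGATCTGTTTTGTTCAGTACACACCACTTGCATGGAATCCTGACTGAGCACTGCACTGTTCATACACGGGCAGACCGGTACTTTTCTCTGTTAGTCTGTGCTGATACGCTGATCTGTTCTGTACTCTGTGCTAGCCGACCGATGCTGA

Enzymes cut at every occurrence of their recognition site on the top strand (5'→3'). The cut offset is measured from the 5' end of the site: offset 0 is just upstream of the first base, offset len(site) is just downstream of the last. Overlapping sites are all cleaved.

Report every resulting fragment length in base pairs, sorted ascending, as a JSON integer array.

[4,4,4,4,5,5,5,6,6,6,6,6,7,7,7,8,8,8,8,9,10,10,11,12,13,13,18,30]

Site scan:
  OquI (GACCG, off=3): starts [62, 164, 228] → cuts [65, 167, 231]
  TgoI (TCTGT, off=2): starts [1, 7, 15, 26, 40, 95, 178, 186, 204, 209, 216] → cuts [3, 9, 17, 28, 42, 97, 180, 188, 206, 211, 218]
  MvoVI (CTGA, off=2): starts [34, 68, 91, 131, 135, 192, 200, 236] → cuts [36, 70, 93, 133, 137, 194, 202, 238]
  DwuIII (TGTTCA, off=1): starts [45, 55, 75, 85, 102, 148] → cuts [46, 56, 76, 86, 103, 149]

Pooled cuts: [3, 9, 17, 28, 36, 42, 46, 56, 65, 70, 76, 86, 93, 97, 103, 133, 137, 149, 167, 180, 188, 194, 202, 206, 211, 218, 231, 238]

Fragment lengths:
  3→9: 6 bp
  9→17: 8 bp
  17→28: 11 bp
  28→36: 8 bp
  36→42: 6 bp
  42→46: 4 bp
  46→56: 10 bp
  56→65: 9 bp
  65→70: 5 bp
  70→76: 6 bp
  76→86: 10 bp
  86→93: 7 bp
  93→97: 4 bp
  97→103: 6 bp
  103→133: 30 bp
  133→137: 4 bp
  137→149: 12 bp
  149→167: 18 bp
  167→180: 13 bp
  180→188: 8 bp
  188→194: 6 bp
  194→202: 8 bp
  202→206: 4 bp
  206→211: 5 bp
  211→218: 7 bp
  218→231: 13 bp
  231→238: 7 bp
  238→3 (wrap): 240-238+3 = 5 bp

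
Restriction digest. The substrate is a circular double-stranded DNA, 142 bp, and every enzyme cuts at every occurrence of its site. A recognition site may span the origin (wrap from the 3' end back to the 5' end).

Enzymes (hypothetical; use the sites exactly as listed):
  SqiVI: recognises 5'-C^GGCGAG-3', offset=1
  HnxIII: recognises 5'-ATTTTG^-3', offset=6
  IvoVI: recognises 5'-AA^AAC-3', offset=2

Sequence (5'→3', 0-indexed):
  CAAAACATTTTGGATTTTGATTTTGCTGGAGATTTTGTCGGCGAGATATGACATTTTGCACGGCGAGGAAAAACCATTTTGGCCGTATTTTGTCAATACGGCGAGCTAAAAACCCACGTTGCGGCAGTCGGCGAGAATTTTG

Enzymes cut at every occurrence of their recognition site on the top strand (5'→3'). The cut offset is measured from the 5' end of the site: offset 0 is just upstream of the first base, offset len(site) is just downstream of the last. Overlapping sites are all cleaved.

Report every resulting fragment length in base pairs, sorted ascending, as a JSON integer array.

Site scan:
  SqiVI (CGGCGAG, off=1): starts [38, 60, 98, 128] → cuts [39, 61, 99, 129]
  HnxIII (ATTTTG, off=6): starts [6, 13, 19, 31, 52, 75, 86, 136] → cuts [0, 12, 19, 25, 37, 58, 81, 92]
  IvoVI (AAAAC, off=2): starts [1, 69, 108] → cuts [3, 71, 110]

Pooled cuts: [0, 3, 12, 19, 25, 37, 39, 58, 61, 71, 81, 92, 99, 110, 129]

Fragments:
  0→3: 3 bp
  3→12: 9 bp
  12→19: 7 bp
  19→25: 6 bp
  25→37: 12 bp
  37→39: 2 bp
  39→58: 19 bp
  58→61: 3 bp
  61→71: 10 bp
  71→81: 10 bp
  81→92: 11 bp
  92→99: 7 bp
  99→110: 11 bp
  110→129: 19 bp
  129→0 (wrap): 142-129+0 = 13 bp

[2,3,3,6,7,7,9,10,10,11,11,12,13,19,19]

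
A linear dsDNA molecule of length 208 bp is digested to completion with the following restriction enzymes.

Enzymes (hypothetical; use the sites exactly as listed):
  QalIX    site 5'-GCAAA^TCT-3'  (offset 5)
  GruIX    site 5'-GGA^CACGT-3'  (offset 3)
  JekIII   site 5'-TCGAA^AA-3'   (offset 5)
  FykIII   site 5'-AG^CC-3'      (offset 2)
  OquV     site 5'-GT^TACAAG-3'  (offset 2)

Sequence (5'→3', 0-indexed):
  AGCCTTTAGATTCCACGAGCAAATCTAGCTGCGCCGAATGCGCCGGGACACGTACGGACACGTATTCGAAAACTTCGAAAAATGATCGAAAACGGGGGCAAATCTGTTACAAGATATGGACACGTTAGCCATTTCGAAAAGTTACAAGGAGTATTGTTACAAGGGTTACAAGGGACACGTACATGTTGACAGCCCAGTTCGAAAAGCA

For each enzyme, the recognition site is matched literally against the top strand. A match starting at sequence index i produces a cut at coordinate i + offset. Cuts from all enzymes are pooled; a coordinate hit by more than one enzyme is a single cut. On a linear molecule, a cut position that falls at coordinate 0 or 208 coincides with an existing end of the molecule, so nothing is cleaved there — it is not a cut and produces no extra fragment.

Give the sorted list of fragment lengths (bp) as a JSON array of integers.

[2,4,5,5,8,9,9,9,10,10,11,11,12,12,13,15,17,21,25]

Scan for sites:
  QalIX GCAAATCT/5: at [18, 97] ⇒ [23, 102]
  GruIX GGACACGT/3: at [45, 55, 117, 172] ⇒ [48, 58, 120, 175]
  JekIII TCGAAAA/5: at [65, 74, 85, 133, 198] ⇒ [70, 79, 90, 138, 203]
  FykIII AGCC/2: at [0, 126, 190] ⇒ [2, 128, 192]
  OquV GTTACAAG/2: at [105, 140, 155, 164] ⇒ [107, 142, 157, 166]

Pooled cuts: [2, 23, 48, 58, 70, 79, 90, 102, 107, 120, 128, 138, 142, 157, 166, 175, 192, 203]

Fragment lengths:
  [0,2): 2 bp
  [2,23): 21 bp
  [23,48): 25 bp
  [48,58): 10 bp
  [58,70): 12 bp
  [70,79): 9 bp
  [79,90): 11 bp
  [90,102): 12 bp
  [102,107): 5 bp
  [107,120): 13 bp
  [120,128): 8 bp
  [128,138): 10 bp
  [138,142): 4 bp
  [142,157): 15 bp
  [157,166): 9 bp
  [166,175): 9 bp
  [175,192): 17 bp
  [192,203): 11 bp
  [203,208): 5 bp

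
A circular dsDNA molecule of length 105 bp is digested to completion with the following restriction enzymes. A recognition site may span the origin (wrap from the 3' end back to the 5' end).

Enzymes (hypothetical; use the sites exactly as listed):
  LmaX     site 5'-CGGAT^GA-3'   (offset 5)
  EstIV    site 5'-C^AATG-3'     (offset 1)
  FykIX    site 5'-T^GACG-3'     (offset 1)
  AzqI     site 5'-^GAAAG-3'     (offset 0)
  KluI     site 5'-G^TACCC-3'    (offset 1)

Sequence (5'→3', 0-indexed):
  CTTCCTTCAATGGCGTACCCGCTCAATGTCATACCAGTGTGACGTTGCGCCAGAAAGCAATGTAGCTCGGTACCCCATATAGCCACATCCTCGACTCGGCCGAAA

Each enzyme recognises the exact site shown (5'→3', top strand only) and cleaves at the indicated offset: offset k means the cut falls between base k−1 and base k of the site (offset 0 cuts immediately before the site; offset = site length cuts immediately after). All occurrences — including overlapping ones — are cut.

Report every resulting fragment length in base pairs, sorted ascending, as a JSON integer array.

[6,7,9,12,12,16,43]

Site scan:
  LmaX (CGGATGA, off=5): no sites
  EstIV (CAATG, off=1): starts [7, 23, 57] → cuts [8, 24, 58]
  FykIX (TGACG, off=1): starts [39] → cuts [40]
  AzqI (GAAAG, off=0): starts [52] → cuts [52]
  KluI (GTACCC, off=1): starts [14, 69] → cuts [15, 70]

All cut coordinates (distinct, sorted): [8, 15, 24, 40, 52, 58, 70]

Fragment lengths:
  8→15: 7 bp
  15→24: 9 bp
  24→40: 16 bp
  40→52: 12 bp
  52→58: 6 bp
  58→70: 12 bp
  70→8 (wrap): 105-70+8 = 43 bp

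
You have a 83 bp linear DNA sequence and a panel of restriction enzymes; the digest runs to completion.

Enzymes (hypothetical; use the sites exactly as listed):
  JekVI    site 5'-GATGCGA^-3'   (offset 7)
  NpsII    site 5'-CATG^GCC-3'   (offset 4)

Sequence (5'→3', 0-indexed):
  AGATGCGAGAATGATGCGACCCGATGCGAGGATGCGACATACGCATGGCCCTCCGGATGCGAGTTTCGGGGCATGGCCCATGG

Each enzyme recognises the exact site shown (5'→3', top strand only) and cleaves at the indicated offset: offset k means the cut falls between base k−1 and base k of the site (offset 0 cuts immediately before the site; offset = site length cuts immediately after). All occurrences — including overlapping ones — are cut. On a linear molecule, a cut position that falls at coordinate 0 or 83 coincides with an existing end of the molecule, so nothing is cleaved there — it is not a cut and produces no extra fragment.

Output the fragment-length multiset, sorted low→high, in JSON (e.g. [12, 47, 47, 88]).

Scan for sites:
  JekVI (GATGCGA, off=7): starts [1, 12, 22, 30, 55] → cuts [8, 19, 29, 37, 62]
  NpsII (CATGGCC, off=4): starts [43, 71] → cuts [47, 75]

Pooled cuts: [8, 19, 29, 37, 47, 62, 75]

Fragment lengths:
  [0,8): 8 bp
  [8,19): 11 bp
  [19,29): 10 bp
  [29,37): 8 bp
  [37,47): 10 bp
  [47,62): 15 bp
  [62,75): 13 bp
  [75,83): 8 bp

[8,8,8,10,10,11,13,15]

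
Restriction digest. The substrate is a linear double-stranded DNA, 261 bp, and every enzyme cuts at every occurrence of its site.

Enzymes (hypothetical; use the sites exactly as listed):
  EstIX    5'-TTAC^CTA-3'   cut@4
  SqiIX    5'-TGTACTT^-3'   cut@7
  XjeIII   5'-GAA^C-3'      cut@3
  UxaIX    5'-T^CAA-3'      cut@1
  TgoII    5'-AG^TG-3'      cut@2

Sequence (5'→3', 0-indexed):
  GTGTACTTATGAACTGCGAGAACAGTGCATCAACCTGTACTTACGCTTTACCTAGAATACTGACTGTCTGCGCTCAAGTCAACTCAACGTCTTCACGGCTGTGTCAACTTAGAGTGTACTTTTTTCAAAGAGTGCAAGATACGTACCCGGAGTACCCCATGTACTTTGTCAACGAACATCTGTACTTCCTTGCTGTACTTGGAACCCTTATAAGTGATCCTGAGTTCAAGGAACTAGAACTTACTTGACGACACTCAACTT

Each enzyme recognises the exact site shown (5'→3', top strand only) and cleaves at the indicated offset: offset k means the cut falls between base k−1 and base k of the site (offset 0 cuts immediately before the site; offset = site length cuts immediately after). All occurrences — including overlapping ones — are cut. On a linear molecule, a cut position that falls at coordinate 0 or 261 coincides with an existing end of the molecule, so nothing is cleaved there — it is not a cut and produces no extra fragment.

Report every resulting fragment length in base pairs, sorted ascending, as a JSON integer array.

Per-enzyme occurrences:
  EstIX TTACCTA/4: at [47] ⇒ [51]
  SqiIX TGTACTT/7: at [1, 35, 114, 159, 180, 193] ⇒ [8, 42, 121, 166, 187, 200]
  XjeIII GAAC/3: at [10, 19, 173, 201, 230, 236] ⇒ [13, 22, 176, 204, 233, 239]
  UxaIX TCAA/1: at [29, 73, 78, 83, 103, 124, 168, 225, 254] ⇒ [30, 74, 79, 84, 104, 125, 169, 226, 255]
  TgoII AGTG/2: at [23, 112, 130, 212] ⇒ [25, 114, 132, 214]

All cut coordinates (distinct, sorted): [8, 13, 22, 25, 30, 42, 51, 74, 79, 84, 104, 114, 121, 125, 132, 166, 169, 176, 187, 200, 204, 214, 226, 233, 239, 255]

Fragments:
  [0,8): 8 bp
  [8,13): 5 bp
  [13,22): 9 bp
  [22,25): 3 bp
  [25,30): 5 bp
  [30,42): 12 bp
  [42,51): 9 bp
  [51,74): 23 bp
  [74,79): 5 bp
  [79,84): 5 bp
  [84,104): 20 bp
  [104,114): 10 bp
  [114,121): 7 bp
  [121,125): 4 bp
  [125,132): 7 bp
  [132,166): 34 bp
  [166,169): 3 bp
  [169,176): 7 bp
  [176,187): 11 bp
  [187,200): 13 bp
  [200,204): 4 bp
  [204,214): 10 bp
  [214,226): 12 bp
  [226,233): 7 bp
  [233,239): 6 bp
  [239,255): 16 bp
  [255,261): 6 bp

[3,3,4,4,5,5,5,5,6,6,7,7,7,7,8,9,9,10,10,11,12,12,13,16,20,23,34]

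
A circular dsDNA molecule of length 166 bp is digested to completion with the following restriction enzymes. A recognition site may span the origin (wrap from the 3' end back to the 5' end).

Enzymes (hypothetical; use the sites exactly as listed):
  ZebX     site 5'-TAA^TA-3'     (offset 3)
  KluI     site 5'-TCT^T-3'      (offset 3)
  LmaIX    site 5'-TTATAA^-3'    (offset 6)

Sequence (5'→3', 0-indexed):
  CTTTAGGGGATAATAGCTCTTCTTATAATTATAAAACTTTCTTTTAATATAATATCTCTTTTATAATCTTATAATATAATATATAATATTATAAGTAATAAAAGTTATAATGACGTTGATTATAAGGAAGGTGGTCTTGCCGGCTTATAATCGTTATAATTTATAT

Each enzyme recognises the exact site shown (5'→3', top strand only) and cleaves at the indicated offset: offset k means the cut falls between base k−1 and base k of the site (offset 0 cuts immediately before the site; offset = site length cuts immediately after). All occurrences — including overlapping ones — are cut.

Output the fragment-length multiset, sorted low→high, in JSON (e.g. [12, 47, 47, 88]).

Per-enzyme occurrences:
  ZebX TAATA/3: at [10, 44, 49, 71, 76, 83, 95] ⇒ [13, 47, 52, 74, 79, 86, 98]
  KluI TCTT/3: at [17, 20, 39, 56, 66, 134, 165] ⇒ [2, 20, 23, 42, 59, 69, 137]
  LmaIX TTATAA/6: at [22, 28, 60, 68, 88, 104, 119, 144, 153] ⇒ [28, 34, 66, 74, 94, 110, 125, 150, 159]

All cut coordinates (distinct, sorted): [2, 13, 20, 23, 28, 34, 42, 47, 52, 59, 66, 69, 74, 79, 86, 94, 98, 110, 125, 137, 150, 159]

Fragments:
  2→13: 11 bp
  13→20: 7 bp
  20→23: 3 bp
  23→28: 5 bp
  28→34: 6 bp
  34→42: 8 bp
  42→47: 5 bp
  47→52: 5 bp
  52→59: 7 bp
  59→66: 7 bp
  66→69: 3 bp
  69→74: 5 bp
  74→79: 5 bp
  79→86: 7 bp
  86→94: 8 bp
  94→98: 4 bp
  98→110: 12 bp
  110→125: 15 bp
  125→137: 12 bp
  137→150: 13 bp
  150→159: 9 bp
  159→2 (wrap): 166-159+2 = 9 bp

[3,3,4,5,5,5,5,5,6,7,7,7,7,8,8,9,9,11,12,12,13,15]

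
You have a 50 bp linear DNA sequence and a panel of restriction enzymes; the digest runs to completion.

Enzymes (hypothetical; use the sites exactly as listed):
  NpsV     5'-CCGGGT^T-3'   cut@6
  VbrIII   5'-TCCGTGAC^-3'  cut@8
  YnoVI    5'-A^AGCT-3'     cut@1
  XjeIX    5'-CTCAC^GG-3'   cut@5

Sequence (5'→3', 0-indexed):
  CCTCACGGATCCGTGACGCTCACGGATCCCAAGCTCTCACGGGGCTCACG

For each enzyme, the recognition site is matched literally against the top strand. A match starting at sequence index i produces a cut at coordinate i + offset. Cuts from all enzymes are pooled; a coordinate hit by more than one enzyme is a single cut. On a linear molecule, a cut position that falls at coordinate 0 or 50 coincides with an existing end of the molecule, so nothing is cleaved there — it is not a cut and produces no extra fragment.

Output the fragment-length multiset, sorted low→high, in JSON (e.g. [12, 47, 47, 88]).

[6,6,8,9,10,11]

Site scan:
  NpsV (CCGGGTT, off=6): no sites
  VbrIII (TCCGTGAC, off=8): starts [9] → cuts [17]
  YnoVI (AAGCT, off=1): starts [30] → cuts [31]
  XjeIX (CTCACGG, off=5): starts [1, 18, 35] → cuts [6, 23, 40]

All cut coordinates (distinct, sorted): [6, 17, 23, 31, 40]

Fragment lengths:
  [0,6): 6 bp
  [6,17): 11 bp
  [17,23): 6 bp
  [23,31): 8 bp
  [31,40): 9 bp
  [40,50): 10 bp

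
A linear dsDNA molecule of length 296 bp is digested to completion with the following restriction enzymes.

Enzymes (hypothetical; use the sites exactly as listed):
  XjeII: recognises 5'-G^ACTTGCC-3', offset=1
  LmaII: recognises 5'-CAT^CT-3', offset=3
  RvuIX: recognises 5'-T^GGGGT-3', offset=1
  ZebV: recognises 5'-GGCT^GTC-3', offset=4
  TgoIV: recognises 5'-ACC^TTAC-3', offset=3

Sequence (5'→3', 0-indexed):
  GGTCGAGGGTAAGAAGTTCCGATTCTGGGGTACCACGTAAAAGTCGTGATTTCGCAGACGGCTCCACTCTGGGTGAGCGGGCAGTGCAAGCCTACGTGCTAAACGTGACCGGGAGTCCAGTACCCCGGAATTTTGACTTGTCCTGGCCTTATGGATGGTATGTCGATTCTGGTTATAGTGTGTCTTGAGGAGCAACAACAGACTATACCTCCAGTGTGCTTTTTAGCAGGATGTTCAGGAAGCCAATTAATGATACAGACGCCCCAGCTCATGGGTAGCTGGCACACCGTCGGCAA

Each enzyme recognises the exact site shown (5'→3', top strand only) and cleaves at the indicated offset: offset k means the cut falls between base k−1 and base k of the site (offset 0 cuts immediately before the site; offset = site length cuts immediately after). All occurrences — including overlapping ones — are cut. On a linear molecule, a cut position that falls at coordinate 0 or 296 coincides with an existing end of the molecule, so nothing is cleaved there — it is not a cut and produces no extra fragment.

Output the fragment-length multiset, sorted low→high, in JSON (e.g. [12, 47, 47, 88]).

Site scan:
  XjeII (GACTTGCC, off=1): no sites
  LmaII (CATCT, off=3): no sites
  RvuIX TGGGGT/1: at [25] ⇒ [26]
  ZebV (GGCTGTC, off=4): no sites
  TgoIV (ACCTTAC, off=3): no sites

All cut coordinates (distinct, sorted): [26]

Fragments:
  [0,26): 26 bp
  [26,296): 270 bp

[26,270]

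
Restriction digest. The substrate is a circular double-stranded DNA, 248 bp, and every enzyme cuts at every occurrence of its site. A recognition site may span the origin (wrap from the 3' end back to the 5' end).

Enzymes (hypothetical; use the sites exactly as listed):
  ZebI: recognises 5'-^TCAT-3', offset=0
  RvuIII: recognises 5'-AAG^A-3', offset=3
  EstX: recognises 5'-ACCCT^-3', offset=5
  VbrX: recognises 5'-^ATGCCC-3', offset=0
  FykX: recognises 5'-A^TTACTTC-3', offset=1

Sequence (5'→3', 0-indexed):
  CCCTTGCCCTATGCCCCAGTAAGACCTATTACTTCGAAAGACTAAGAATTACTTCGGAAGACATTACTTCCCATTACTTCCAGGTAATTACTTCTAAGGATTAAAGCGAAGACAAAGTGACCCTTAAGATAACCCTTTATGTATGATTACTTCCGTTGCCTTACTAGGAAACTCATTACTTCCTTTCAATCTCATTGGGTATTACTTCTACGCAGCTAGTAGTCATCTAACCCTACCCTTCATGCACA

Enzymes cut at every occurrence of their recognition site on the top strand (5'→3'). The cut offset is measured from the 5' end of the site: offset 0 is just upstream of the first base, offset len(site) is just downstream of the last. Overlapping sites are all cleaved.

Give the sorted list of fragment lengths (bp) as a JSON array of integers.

[2,3,3,4,5,5,6,6,8,10,10,10,12,12,12,13,13,13,14,16,21,24,26]

Scan for sites:
  ZebI TCAT/0: at [172, 191, 222, 239] ⇒ [172, 191, 222, 239]
  RvuIII AAGA/3: at [20, 37, 43, 57, 108, 125] ⇒ [23, 40, 46, 60, 111, 128]
  EstX ACCCT/5: at [119, 131, 229, 234, 247] ⇒ [4, 124, 136, 234, 239]
  VbrX ATGCCC/0: at [10] ⇒ [10]
  FykX ATTACTTC/1: at [27, 47, 62, 72, 86, 145, 174, 200] ⇒ [28, 48, 63, 73, 87, 146, 175, 201]

All cut coordinates (distinct, sorted): [4, 10, 23, 28, 40, 46, 48, 60, 63, 73, 87, 111, 124, 128, 136, 146, 172, 175, 191, 201, 222, 234, 239]

Fragments:
  4→10: 6 bp
  10→23: 13 bp
  23→28: 5 bp
  28→40: 12 bp
  40→46: 6 bp
  46→48: 2 bp
  48→60: 12 bp
  60→63: 3 bp
  63→73: 10 bp
  73→87: 14 bp
  87→111: 24 bp
  111→124: 13 bp
  124→128: 4 bp
  128→136: 8 bp
  136→146: 10 bp
  146→172: 26 bp
  172→175: 3 bp
  175→191: 16 bp
  191→201: 10 bp
  201→222: 21 bp
  222→234: 12 bp
  234→239: 5 bp
  239→4 (wrap): 248-239+4 = 13 bp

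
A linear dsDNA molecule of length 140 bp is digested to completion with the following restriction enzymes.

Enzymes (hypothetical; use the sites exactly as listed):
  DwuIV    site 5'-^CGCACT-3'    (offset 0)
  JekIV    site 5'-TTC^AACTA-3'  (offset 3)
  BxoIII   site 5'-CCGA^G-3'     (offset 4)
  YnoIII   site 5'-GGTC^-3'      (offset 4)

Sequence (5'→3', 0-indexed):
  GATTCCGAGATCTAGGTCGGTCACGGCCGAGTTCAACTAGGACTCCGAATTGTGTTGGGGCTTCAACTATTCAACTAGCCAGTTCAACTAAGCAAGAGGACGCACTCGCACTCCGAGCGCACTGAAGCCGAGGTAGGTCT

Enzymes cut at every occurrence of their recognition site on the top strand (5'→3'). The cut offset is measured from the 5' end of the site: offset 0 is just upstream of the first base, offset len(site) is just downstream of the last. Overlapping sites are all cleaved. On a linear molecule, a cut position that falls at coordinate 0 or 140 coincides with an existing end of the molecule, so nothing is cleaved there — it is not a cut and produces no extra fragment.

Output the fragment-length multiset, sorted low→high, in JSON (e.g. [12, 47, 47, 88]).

Per-enzyme occurrences:
  DwuIV (CGCACT, off=0): starts [100, 106, 117] → cuts [100, 106, 117]
  JekIV (TTCAACTA, off=3): starts [31, 61, 69, 82] → cuts [34, 64, 72, 85]
  BxoIII (CCGAG, off=4): starts [4, 26, 112, 127] → cuts [8, 30, 116, 131]
  YnoIII (GGTC, off=4): starts [14, 18, 135] → cuts [18, 22, 139]

Pooled cuts: [8, 18, 22, 30, 34, 64, 72, 85, 100, 106, 116, 117, 131, 139]

Fragment lengths:
  [0,8): 8 bp
  [8,18): 10 bp
  [18,22): 4 bp
  [22,30): 8 bp
  [30,34): 4 bp
  [34,64): 30 bp
  [64,72): 8 bp
  [72,85): 13 bp
  [85,100): 15 bp
  [100,106): 6 bp
  [106,116): 10 bp
  [116,117): 1 bp
  [117,131): 14 bp
  [131,139): 8 bp
  [139,140): 1 bp

[1,1,4,4,6,8,8,8,8,10,10,13,14,15,30]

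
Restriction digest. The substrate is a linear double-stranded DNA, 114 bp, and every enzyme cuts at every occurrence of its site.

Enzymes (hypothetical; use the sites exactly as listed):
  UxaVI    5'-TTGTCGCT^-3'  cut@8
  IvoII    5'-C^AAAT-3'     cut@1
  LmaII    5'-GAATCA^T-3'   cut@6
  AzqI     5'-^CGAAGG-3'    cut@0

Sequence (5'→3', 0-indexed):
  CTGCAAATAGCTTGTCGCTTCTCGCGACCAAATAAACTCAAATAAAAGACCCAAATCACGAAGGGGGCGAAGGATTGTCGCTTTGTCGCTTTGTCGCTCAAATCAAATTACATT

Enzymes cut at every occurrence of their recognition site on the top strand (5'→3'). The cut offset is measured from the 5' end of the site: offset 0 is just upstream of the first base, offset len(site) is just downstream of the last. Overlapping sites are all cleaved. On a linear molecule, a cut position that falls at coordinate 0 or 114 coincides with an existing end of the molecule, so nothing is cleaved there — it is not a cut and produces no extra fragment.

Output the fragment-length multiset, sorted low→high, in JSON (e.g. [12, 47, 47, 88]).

Site scan:
  UxaVI (TTGTCGCT, off=8): starts [11, 74, 82, 90] → cuts [19, 82, 90, 98]
  IvoII (CAAAT, off=1): starts [3, 28, 38, 51, 98, 103] → cuts [4, 29, 39, 52, 99, 104]
  LmaII (GAATCAT, off=6): no sites
  AzqI (CGAAGG, off=0): starts [58, 67] → cuts [58, 67]

All cut coordinates (distinct, sorted): [4, 19, 29, 39, 52, 58, 67, 82, 90, 98, 99, 104]

Fragment lengths:
  [0,4): 4 bp
  [4,19): 15 bp
  [19,29): 10 bp
  [29,39): 10 bp
  [39,52): 13 bp
  [52,58): 6 bp
  [58,67): 9 bp
  [67,82): 15 bp
  [82,90): 8 bp
  [90,98): 8 bp
  [98,99): 1 bp
  [99,104): 5 bp
  [104,114): 10 bp

[1,4,5,6,8,8,9,10,10,10,13,15,15]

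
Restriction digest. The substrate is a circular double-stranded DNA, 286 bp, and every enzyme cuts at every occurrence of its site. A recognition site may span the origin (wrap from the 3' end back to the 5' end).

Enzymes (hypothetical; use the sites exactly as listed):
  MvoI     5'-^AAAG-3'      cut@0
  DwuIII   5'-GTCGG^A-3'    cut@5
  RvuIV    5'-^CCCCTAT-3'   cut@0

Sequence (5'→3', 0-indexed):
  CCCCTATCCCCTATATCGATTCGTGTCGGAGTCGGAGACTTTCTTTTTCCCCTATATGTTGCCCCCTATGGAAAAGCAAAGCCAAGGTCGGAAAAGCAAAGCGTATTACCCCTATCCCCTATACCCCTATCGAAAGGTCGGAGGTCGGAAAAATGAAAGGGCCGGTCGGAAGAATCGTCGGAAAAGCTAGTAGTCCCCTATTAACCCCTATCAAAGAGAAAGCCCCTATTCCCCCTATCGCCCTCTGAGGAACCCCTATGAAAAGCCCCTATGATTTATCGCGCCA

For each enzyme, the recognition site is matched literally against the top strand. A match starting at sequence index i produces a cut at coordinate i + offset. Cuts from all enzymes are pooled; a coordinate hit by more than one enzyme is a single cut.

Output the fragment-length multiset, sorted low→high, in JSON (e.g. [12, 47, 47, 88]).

[1,1,4,4,5,5,6,6,7,7,7,7,8,8,9,9,9,9,10,10,11,12,12,13,14,14,14,21,21,22]

Per-enzyme occurrences:
  MvoI AAAG/0: at [72, 77, 92, 97, 132, 155, 182, 212, 218, 261] ⇒ [72, 77, 92, 97, 132, 155, 182, 212, 218, 261]
  DwuIII GTCGGA/5: at [24, 30, 86, 136, 143, 164, 176] ⇒ [29, 35, 91, 141, 148, 169, 181]
  RvuIV CCCCTAT/0: at [0, 7, 48, 62, 108, 115, 123, 194, 204, 222, 231, 252, 265] ⇒ [0, 7, 48, 62, 108, 115, 123, 194, 204, 222, 231, 252, 265]

All cut coordinates (distinct, sorted): [0, 7, 29, 35, 48, 62, 72, 77, 91, 92, 97, 108, 115, 123, 132, 141, 148, 155, 169, 181, 182, 194, 204, 212, 218, 222, 231, 252, 261, 265]

Fragments:
  0→7: 7 bp
  7→29: 22 bp
  29→35: 6 bp
  35→48: 13 bp
  48→62: 14 bp
  62→72: 10 bp
  72→77: 5 bp
  77→91: 14 bp
  91→92: 1 bp
  92→97: 5 bp
  97→108: 11 bp
  108→115: 7 bp
  115→123: 8 bp
  123→132: 9 bp
  132→141: 9 bp
  141→148: 7 bp
  148→155: 7 bp
  155→169: 14 bp
  169→181: 12 bp
  181→182: 1 bp
  182→194: 12 bp
  194→204: 10 bp
  204→212: 8 bp
  212→218: 6 bp
  218→222: 4 bp
  222→231: 9 bp
  231→252: 21 bp
  252→261: 9 bp
  261→265: 4 bp
  265→0 (wrap): 286-265+0 = 21 bp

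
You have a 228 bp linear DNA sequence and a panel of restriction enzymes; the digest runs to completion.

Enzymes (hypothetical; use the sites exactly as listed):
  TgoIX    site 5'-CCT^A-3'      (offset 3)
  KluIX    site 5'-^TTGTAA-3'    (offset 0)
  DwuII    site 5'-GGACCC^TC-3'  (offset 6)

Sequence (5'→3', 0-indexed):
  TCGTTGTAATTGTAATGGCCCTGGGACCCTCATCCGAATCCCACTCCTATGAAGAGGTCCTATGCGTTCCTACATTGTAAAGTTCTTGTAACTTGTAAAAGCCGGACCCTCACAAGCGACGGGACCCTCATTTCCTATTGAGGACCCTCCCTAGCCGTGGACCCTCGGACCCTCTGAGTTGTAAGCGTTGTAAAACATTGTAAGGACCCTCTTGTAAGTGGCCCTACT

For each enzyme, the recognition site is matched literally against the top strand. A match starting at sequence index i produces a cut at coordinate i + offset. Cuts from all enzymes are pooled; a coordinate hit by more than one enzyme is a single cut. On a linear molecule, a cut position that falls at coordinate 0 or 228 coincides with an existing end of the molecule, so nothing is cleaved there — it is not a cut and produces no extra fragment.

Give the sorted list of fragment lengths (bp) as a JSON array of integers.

[2,3,3,3,5,6,6,7,8,9,9,10,10,11,11,12,12,13,14,17,18,19,20]

Per-enzyme occurrences:
  TgoIX CCTA/3: at [45, 58, 68, 133, 149, 222] ⇒ [48, 61, 71, 136, 152, 225]
  KluIX TTGTAA/0: at [3, 9, 74, 85, 92, 178, 187, 197, 211] ⇒ [3, 9, 74, 85, 92, 178, 187, 197, 211]
  DwuII GGACCCTC/6: at [23, 103, 121, 141, 158, 166, 203] ⇒ [29, 109, 127, 147, 164, 172, 209]

All cut coordinates (distinct, sorted): [3, 9, 29, 48, 61, 71, 74, 85, 92, 109, 127, 136, 147, 152, 164, 172, 178, 187, 197, 209, 211, 225]

Fragment lengths:
  [0,3): 3 bp
  [3,9): 6 bp
  [9,29): 20 bp
  [29,48): 19 bp
  [48,61): 13 bp
  [61,71): 10 bp
  [71,74): 3 bp
  [74,85): 11 bp
  [85,92): 7 bp
  [92,109): 17 bp
  [109,127): 18 bp
  [127,136): 9 bp
  [136,147): 11 bp
  [147,152): 5 bp
  [152,164): 12 bp
  [164,172): 8 bp
  [172,178): 6 bp
  [178,187): 9 bp
  [187,197): 10 bp
  [197,209): 12 bp
  [209,211): 2 bp
  [211,225): 14 bp
  [225,228): 3 bp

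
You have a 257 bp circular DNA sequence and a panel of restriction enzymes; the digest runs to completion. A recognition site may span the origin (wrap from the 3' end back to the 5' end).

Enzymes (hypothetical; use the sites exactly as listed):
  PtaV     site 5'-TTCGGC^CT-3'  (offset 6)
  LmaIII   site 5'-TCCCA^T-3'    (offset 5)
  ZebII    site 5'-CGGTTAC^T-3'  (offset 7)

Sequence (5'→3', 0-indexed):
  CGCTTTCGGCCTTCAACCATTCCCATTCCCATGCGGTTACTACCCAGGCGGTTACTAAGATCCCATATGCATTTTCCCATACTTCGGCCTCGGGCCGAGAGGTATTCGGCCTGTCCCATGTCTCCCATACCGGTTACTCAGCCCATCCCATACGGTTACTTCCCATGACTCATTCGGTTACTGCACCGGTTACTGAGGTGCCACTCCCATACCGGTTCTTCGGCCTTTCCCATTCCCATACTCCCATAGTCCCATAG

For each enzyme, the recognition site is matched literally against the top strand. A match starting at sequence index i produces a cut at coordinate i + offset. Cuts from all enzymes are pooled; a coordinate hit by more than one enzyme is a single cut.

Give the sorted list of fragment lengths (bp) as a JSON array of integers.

Site scan:
  PtaV TTCGGCCT/6: at [4, 82, 104, 218] ⇒ [10, 88, 110, 224]
  LmaIII TCCCAT/5: at [20, 26, 60, 74, 113, 122, 145, 160, 204, 227, 233, 241, 249] ⇒ [25, 31, 65, 79, 118, 127, 150, 165, 209, 232, 238, 246, 254]
  ZebII CGGTTACT/7: at [33, 48, 130, 152, 174, 186] ⇒ [40, 55, 137, 159, 181, 193]

Pooled cuts: [10, 25, 31, 40, 55, 65, 79, 88, 110, 118, 127, 137, 150, 159, 165, 181, 193, 209, 224, 232, 238, 246, 254]

Fragments:
  10→25: 15 bp
  25→31: 6 bp
  31→40: 9 bp
  40→55: 15 bp
  55→65: 10 bp
  65→79: 14 bp
  79→88: 9 bp
  88→110: 22 bp
  110→118: 8 bp
  118→127: 9 bp
  127→137: 10 bp
  137→150: 13 bp
  150→159: 9 bp
  159→165: 6 bp
  165→181: 16 bp
  181→193: 12 bp
  193→209: 16 bp
  209→224: 15 bp
  224→232: 8 bp
  232→238: 6 bp
  238→246: 8 bp
  246→254: 8 bp
  254→10 (wrap): 257-254+10 = 13 bp

[6,6,6,8,8,8,8,9,9,9,9,10,10,12,13,13,14,15,15,15,16,16,22]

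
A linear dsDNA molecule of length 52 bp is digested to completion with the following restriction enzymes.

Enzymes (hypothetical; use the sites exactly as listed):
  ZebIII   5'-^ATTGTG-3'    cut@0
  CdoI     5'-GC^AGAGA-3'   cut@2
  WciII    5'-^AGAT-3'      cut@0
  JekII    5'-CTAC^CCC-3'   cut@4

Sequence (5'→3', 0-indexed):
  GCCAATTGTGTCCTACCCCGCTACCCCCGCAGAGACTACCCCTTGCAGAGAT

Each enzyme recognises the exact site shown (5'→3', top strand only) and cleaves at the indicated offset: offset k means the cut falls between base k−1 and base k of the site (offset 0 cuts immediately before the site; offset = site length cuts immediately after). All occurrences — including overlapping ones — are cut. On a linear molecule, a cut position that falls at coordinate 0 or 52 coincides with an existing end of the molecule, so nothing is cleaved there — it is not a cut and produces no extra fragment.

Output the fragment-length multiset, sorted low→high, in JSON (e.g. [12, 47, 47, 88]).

[2,4,4,6,7,8,9,12]

Site scan:
  ZebIII (ATTGTG, off=0): starts [4] → cuts [4]
  CdoI (GCAGAGA, off=2): starts [28, 44] → cuts [30, 46]
  WciII (AGAT, off=0): starts [48] → cuts [48]
  JekII (CTACCCC, off=4): starts [12, 20, 35] → cuts [16, 24, 39]

All cut coordinates (distinct, sorted): [4, 16, 24, 30, 39, 46, 48]

Fragment lengths:
  [0,4): 4 bp
  [4,16): 12 bp
  [16,24): 8 bp
  [24,30): 6 bp
  [30,39): 9 bp
  [39,46): 7 bp
  [46,48): 2 bp
  [48,52): 4 bp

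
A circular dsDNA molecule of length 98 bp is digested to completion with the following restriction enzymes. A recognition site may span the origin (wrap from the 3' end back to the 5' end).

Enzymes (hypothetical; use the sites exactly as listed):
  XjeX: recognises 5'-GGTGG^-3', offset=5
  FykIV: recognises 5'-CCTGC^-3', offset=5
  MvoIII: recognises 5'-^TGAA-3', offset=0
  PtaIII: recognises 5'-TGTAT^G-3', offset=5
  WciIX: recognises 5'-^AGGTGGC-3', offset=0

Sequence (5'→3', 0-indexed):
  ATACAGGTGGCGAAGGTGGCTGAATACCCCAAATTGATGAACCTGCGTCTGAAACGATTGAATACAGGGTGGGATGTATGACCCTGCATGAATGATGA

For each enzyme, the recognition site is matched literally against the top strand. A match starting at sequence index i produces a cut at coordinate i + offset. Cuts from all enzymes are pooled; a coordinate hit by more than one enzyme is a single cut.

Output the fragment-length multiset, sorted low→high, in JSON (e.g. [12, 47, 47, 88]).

[1,1,3,3,6,6,7,7,7,8,9,9,14,17]

Scan for sites:
  XjeX (GGTGG, off=5): starts [5, 14, 67] → cuts [10, 19, 72]
  FykIV (CCTGC, off=5): starts [41, 82] → cuts [46, 87]
  MvoIII (TGAA, off=0): starts [20, 37, 49, 58, 88, 95] → cuts [20, 37, 49, 58, 88, 95]
  PtaIII (TGTATG, off=5): starts [74] → cuts [79]
  WciIX (AGGTGGC, off=0): starts [4, 13] → cuts [4, 13]

Pooled cuts: [4, 10, 13, 19, 20, 37, 46, 49, 58, 72, 79, 87, 88, 95]

Fragments:
  4→10: 6 bp
  10→13: 3 bp
  13→19: 6 bp
  19→20: 1 bp
  20→37: 17 bp
  37→46: 9 bp
  46→49: 3 bp
  49→58: 9 bp
  58→72: 14 bp
  72→79: 7 bp
  79→87: 8 bp
  87→88: 1 bp
  88→95: 7 bp
  95→4 (wrap): 98-95+4 = 7 bp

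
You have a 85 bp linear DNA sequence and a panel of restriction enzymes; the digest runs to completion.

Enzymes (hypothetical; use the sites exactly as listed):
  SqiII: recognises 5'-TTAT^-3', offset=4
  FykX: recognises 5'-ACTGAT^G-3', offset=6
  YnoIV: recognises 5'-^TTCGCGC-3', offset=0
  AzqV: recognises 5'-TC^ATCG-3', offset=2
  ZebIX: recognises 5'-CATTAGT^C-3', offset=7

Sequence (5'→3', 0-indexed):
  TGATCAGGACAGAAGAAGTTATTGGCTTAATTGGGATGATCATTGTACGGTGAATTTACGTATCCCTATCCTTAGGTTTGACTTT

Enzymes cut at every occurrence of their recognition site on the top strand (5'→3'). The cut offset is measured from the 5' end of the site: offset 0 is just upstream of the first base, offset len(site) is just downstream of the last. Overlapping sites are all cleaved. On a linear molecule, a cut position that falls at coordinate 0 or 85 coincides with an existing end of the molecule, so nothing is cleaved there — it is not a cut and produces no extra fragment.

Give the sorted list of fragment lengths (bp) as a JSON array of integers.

[22,63]

Per-enzyme occurrences:
  SqiII (TTAT, off=4): starts [18] → cuts [22]
  FykX (ACTGATG, off=6): no sites
  YnoIV (TTCGCGC, off=0): no sites
  AzqV (TCATCG, off=2): no sites
  ZebIX (CATTAGTC, off=7): no sites

Pooled cuts: [22]

Fragment lengths:
  [0,22): 22 bp
  [22,85): 63 bp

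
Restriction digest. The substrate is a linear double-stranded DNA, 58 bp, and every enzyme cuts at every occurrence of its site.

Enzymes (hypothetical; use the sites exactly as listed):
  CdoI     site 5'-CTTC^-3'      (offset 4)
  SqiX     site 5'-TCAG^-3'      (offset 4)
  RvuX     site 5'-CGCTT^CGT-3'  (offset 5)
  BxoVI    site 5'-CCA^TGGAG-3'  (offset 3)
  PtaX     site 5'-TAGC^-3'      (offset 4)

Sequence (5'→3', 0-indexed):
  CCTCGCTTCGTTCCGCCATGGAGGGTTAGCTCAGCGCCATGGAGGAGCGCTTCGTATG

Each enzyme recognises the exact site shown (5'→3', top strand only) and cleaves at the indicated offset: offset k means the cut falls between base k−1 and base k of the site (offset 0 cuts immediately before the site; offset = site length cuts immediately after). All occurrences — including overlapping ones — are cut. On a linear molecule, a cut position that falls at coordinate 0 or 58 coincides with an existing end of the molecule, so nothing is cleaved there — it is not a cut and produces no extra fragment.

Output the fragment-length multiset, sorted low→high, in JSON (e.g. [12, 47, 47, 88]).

[1,1,4,5,5,8,9,12,13]

Site scan:
  CdoI (CTTC, off=4): starts [5, 49] → cuts [9, 53]
  SqiX (TCAG, off=4): starts [30] → cuts [34]
  RvuX (CGCTTCGT, off=5): starts [3, 47] → cuts [8, 52]
  BxoVI (CCATGGAG, off=3): starts [15, 36] → cuts [18, 39]
  PtaX (TAGC, off=4): starts [26] → cuts [30]

All cut coordinates (distinct, sorted): [8, 9, 18, 30, 34, 39, 52, 53]

Fragment lengths:
  [0,8): 8 bp
  [8,9): 1 bp
  [9,18): 9 bp
  [18,30): 12 bp
  [30,34): 4 bp
  [34,39): 5 bp
  [39,52): 13 bp
  [52,53): 1 bp
  [53,58): 5 bp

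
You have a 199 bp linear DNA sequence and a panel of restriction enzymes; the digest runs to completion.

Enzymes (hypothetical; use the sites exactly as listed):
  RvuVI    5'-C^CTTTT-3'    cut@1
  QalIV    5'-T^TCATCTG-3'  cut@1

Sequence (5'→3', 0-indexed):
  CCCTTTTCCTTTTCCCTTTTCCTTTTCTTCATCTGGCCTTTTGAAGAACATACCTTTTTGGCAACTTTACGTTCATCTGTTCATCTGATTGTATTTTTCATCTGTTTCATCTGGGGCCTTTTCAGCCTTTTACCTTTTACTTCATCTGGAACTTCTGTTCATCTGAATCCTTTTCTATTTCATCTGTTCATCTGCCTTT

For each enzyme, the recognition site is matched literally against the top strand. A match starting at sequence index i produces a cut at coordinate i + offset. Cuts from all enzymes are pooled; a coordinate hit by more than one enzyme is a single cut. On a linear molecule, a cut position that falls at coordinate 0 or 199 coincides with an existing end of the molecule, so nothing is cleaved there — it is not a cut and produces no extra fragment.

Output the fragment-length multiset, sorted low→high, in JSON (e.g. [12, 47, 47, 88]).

Scan for sites:
  RvuVI (CCTTTT, off=1): starts [1, 7, 14, 20, 36, 52, 116, 125, 132, 168] → cuts [2, 8, 15, 21, 37, 53, 117, 126, 133, 169]
  QalIV (TTCATCTG, off=1): starts [27, 71, 79, 96, 105, 140, 157, 178, 186] → cuts [28, 72, 80, 97, 106, 141, 158, 179, 187]

All cut coordinates (distinct, sorted): [2, 8, 15, 21, 28, 37, 53, 72, 80, 97, 106, 117, 126, 133, 141, 158, 169, 179, 187]

Fragments:
  [0,2): 2 bp
  [2,8): 6 bp
  [8,15): 7 bp
  [15,21): 6 bp
  [21,28): 7 bp
  [28,37): 9 bp
  [37,53): 16 bp
  [53,72): 19 bp
  [72,80): 8 bp
  [80,97): 17 bp
  [97,106): 9 bp
  [106,117): 11 bp
  [117,126): 9 bp
  [126,133): 7 bp
  [133,141): 8 bp
  [141,158): 17 bp
  [158,169): 11 bp
  [169,179): 10 bp
  [179,187): 8 bp
  [187,199): 12 bp

[2,6,6,7,7,7,8,8,8,9,9,9,10,11,11,12,16,17,17,19]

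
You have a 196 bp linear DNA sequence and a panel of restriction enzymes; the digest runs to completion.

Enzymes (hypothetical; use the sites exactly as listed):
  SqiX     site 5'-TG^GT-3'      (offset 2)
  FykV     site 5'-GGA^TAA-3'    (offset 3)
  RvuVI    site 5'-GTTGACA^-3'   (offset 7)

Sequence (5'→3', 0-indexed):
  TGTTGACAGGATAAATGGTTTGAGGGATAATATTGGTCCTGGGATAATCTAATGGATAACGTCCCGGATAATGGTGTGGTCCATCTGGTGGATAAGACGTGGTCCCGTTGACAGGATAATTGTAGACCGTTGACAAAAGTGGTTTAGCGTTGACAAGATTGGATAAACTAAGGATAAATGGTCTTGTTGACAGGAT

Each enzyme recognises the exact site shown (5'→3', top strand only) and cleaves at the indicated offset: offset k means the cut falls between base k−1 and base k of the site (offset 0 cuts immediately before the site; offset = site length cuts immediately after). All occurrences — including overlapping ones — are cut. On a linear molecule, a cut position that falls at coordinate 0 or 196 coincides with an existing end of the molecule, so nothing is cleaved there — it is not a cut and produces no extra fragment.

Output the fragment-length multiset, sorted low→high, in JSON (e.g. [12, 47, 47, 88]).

Per-enzyme occurrences:
  SqiX TGGT/2: at [15, 33, 71, 76, 85, 99, 139, 178] ⇒ [17, 35, 73, 78, 87, 101, 141, 180]
  FykV GGATAA/3: at [8, 24, 41, 53, 65, 89, 113, 160, 171] ⇒ [11, 27, 44, 56, 68, 92, 116, 163, 174]
  RvuVI GTTGACA/7: at [1, 106, 128, 148, 185] ⇒ [8, 113, 135, 155, 192]

Pooled cuts: [8, 11, 17, 27, 35, 44, 56, 68, 73, 78, 87, 92, 101, 113, 116, 135, 141, 155, 163, 174, 180, 192]

Fragments:
  [0,8): 8 bp
  [8,11): 3 bp
  [11,17): 6 bp
  [17,27): 10 bp
  [27,35): 8 bp
  [35,44): 9 bp
  [44,56): 12 bp
  [56,68): 12 bp
  [68,73): 5 bp
  [73,78): 5 bp
  [78,87): 9 bp
  [87,92): 5 bp
  [92,101): 9 bp
  [101,113): 12 bp
  [113,116): 3 bp
  [116,135): 19 bp
  [135,141): 6 bp
  [141,155): 14 bp
  [155,163): 8 bp
  [163,174): 11 bp
  [174,180): 6 bp
  [180,192): 12 bp
  [192,196): 4 bp

[3,3,4,5,5,5,6,6,6,8,8,8,9,9,9,10,11,12,12,12,12,14,19]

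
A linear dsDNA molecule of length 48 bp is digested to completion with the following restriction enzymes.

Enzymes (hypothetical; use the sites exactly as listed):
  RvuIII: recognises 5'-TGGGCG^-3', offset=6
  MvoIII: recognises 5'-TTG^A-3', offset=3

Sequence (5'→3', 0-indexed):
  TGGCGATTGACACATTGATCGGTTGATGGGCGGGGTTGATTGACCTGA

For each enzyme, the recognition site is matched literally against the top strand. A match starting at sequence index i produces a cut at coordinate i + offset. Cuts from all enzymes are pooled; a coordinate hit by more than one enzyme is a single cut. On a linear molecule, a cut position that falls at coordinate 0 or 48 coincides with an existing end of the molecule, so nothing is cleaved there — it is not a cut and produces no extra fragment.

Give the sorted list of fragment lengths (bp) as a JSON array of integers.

Scan for sites:
  RvuIII (TGGGCG, off=6): starts [26] → cuts [32]
  MvoIII (TTGA, off=3): starts [6, 14, 22, 35, 39] → cuts [9, 17, 25, 38, 42]

All cut coordinates (distinct, sorted): [9, 17, 25, 32, 38, 42]

Fragment lengths:
  [0,9): 9 bp
  [9,17): 8 bp
  [17,25): 8 bp
  [25,32): 7 bp
  [32,38): 6 bp
  [38,42): 4 bp
  [42,48): 6 bp

[4,6,6,7,8,8,9]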